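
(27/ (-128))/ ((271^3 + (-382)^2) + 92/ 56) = -0.00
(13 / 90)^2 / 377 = 0.00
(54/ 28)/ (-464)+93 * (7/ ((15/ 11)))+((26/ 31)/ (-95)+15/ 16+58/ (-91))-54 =105370723651/ 248699360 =423.69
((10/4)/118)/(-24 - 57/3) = -5/10148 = -0.00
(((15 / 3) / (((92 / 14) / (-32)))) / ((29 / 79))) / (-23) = 44240 / 15341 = 2.88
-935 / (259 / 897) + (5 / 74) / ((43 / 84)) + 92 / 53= -1910283391 / 590261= -3236.34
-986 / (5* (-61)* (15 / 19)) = 18734 / 4575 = 4.09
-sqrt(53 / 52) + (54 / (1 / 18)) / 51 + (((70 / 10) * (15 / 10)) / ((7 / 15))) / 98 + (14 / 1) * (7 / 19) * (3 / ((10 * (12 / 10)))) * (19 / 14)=17525 / 833 - sqrt(689) / 26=20.03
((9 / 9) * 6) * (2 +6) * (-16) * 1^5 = -768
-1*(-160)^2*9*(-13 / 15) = 199680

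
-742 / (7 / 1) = -106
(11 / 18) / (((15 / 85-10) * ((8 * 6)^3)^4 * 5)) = -187 / 2248297766764258661498880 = -0.00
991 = 991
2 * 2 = 4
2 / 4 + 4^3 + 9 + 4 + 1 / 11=1707 / 22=77.59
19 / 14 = 1.36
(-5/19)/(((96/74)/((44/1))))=-2035/228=-8.93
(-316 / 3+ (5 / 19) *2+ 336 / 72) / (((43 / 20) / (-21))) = 799120 / 817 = 978.12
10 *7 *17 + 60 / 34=20260 / 17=1191.76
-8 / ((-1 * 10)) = 4 / 5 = 0.80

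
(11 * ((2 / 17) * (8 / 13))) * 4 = 704 / 221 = 3.19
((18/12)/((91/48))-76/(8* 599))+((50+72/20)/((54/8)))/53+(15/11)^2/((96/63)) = 3239936055091/1510126057440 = 2.15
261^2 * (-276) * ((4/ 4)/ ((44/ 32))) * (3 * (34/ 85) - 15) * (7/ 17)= 72648594144/ 935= 77699031.17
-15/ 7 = -2.14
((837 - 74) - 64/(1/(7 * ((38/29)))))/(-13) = -5103/377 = -13.54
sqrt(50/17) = 5* sqrt(34)/17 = 1.71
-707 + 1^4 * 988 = 281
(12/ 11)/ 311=12/ 3421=0.00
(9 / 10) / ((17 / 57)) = 513 / 170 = 3.02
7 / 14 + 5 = 11 / 2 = 5.50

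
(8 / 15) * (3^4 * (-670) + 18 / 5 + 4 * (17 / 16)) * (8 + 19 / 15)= -301697554 / 1125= -268175.60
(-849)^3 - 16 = -611960065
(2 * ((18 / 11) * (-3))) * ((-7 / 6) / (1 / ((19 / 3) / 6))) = 133 / 11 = 12.09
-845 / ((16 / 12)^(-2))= -13520 / 9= -1502.22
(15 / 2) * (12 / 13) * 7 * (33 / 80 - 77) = -3711.55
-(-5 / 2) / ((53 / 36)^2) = 3240 / 2809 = 1.15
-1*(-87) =87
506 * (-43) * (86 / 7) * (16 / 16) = -1871188 / 7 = -267312.57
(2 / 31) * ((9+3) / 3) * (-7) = -56 / 31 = -1.81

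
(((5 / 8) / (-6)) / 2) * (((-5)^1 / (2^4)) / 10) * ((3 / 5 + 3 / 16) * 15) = 315 / 16384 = 0.02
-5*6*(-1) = 30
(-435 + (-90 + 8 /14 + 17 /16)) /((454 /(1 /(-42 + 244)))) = -58617 /10271296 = -0.01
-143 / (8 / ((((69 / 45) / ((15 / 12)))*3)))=-3289 / 50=-65.78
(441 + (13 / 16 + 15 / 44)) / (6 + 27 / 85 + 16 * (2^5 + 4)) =944945 / 1244496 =0.76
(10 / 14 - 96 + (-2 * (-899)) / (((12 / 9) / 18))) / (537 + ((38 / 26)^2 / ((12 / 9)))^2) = 77340446144 / 1725983007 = 44.81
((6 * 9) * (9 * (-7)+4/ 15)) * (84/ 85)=-1422792/ 425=-3347.75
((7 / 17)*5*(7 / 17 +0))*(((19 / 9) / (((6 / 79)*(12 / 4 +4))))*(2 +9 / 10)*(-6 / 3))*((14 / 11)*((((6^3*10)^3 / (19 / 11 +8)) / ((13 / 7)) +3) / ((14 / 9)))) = -4636161274543169 / 520234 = -8911684500.71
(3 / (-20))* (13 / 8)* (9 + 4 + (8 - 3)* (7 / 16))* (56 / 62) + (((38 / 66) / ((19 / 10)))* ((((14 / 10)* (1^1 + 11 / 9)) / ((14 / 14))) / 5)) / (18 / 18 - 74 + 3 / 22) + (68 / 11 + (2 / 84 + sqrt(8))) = 2* sqrt(2) + 27008315311 / 9445645440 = 5.69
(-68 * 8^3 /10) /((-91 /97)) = 1688576 /455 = 3711.16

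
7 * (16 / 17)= 112 / 17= 6.59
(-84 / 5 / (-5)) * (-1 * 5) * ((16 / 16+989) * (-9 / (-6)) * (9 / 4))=-56133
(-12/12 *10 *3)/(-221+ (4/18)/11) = 2970/21877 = 0.14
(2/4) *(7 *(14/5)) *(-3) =-147/5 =-29.40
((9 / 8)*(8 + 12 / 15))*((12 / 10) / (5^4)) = 297 / 15625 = 0.02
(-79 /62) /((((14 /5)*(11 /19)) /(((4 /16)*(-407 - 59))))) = 91.57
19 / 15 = 1.27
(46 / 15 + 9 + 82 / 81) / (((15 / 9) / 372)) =656828 / 225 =2919.24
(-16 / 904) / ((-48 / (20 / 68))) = 5 / 46104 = 0.00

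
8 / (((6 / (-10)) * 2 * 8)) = -5 / 6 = -0.83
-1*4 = -4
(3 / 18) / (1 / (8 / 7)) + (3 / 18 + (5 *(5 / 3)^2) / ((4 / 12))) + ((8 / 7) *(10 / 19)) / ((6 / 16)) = 11605 / 266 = 43.63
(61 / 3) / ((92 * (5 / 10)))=61 / 138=0.44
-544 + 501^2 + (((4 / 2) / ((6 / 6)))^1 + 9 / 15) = 1252298 / 5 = 250459.60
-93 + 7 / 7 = -92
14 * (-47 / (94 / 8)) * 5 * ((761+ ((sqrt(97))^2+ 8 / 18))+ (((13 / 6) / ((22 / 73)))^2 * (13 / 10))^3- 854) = -84947018.00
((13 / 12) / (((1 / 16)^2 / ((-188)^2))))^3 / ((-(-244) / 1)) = 6357071310010584137728 / 1647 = 3859788287802419027.16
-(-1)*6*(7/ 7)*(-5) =-30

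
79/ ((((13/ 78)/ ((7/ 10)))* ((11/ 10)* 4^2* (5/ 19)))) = 31521/ 440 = 71.64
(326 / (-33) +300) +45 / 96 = 306863 / 1056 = 290.59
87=87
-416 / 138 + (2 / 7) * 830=113084 / 483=234.13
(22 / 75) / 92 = 11 / 3450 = 0.00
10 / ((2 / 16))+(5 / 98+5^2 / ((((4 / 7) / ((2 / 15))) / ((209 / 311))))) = 3838910 / 45717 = 83.97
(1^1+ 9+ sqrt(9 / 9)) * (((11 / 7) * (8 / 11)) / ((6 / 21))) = 44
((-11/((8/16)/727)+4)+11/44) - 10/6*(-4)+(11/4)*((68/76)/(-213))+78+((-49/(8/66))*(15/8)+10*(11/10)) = -718836283/43168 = -16652.06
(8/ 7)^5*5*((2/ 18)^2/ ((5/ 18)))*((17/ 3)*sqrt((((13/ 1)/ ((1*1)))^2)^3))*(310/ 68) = 11158650880/ 453789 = 24589.95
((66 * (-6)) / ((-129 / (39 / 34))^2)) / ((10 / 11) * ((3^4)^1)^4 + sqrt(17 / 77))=-0.00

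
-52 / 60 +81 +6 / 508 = 305353 / 3810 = 80.15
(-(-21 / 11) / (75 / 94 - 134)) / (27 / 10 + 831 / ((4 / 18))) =-470 / 122718321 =-0.00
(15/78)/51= 5/1326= 0.00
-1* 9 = -9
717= 717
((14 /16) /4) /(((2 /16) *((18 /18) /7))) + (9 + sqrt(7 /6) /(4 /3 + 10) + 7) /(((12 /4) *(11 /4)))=sqrt(42) /561 + 1873 /132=14.20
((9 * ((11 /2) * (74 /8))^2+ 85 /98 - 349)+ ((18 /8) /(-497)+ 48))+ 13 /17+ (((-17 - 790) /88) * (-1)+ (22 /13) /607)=7558141614396455 /328554978752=23004.19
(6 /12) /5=1 /10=0.10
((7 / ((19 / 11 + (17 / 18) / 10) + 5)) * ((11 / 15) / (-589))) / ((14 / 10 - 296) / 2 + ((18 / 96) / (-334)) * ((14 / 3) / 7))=12344640 / 1423284821569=0.00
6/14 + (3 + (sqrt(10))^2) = 94/7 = 13.43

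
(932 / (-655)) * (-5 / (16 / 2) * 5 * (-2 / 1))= -1165 / 131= -8.89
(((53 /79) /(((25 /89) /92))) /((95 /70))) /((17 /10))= 12150992 /127585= 95.24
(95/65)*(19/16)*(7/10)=2527/2080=1.21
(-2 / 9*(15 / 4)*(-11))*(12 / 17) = 110 / 17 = 6.47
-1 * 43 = -43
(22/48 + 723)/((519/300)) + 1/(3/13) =146191/346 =422.52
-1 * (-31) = 31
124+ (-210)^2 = 44224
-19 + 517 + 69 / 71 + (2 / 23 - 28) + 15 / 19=14640036 / 31027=471.85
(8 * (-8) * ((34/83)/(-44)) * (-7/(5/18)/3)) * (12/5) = -274176/22825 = -12.01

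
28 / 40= 7 / 10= 0.70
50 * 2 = 100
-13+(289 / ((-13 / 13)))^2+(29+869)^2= 889912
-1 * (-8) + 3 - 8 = 3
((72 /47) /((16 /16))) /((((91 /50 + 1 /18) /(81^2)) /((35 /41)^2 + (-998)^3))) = -88800291950401820700 /16670477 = -5326799704075.76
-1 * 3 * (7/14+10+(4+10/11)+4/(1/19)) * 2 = -548.45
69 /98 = 0.70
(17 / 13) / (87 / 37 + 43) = 629 / 21814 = 0.03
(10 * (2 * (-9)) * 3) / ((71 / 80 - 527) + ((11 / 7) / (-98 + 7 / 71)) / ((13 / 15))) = 3036196800 / 2958217261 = 1.03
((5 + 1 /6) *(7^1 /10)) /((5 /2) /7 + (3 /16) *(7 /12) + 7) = 24304 /50175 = 0.48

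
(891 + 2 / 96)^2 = 1829187361 / 2304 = 793918.13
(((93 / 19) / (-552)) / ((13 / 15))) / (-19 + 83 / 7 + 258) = -3255 / 79806688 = -0.00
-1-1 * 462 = -463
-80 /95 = -16 /19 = -0.84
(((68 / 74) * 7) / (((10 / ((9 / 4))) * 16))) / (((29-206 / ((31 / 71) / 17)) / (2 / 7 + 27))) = -100657 / 325919680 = -0.00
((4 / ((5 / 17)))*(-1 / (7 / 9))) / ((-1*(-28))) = -153 / 245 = -0.62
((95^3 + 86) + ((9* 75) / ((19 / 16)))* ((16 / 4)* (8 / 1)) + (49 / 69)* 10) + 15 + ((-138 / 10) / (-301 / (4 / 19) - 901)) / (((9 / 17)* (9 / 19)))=481629023169002 / 550010385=875672.60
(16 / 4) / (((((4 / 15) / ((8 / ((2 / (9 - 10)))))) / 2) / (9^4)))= -787320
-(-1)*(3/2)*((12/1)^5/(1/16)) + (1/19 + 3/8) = 907739201/152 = 5971968.43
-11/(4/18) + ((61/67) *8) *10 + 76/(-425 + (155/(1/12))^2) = 10816850409/463529450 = 23.34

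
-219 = -219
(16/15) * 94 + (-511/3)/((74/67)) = -19963/370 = -53.95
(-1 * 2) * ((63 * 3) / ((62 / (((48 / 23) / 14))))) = -648 / 713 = -0.91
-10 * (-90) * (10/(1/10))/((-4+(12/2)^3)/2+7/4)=360000/431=835.27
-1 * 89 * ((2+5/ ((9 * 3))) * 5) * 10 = -262550/ 27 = -9724.07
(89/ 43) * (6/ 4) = 267/ 86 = 3.10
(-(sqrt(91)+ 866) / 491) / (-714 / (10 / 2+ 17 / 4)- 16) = 37 * sqrt(91) / 1692968+ 16021 / 846484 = 0.02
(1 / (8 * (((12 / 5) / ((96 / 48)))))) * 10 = 25 / 24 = 1.04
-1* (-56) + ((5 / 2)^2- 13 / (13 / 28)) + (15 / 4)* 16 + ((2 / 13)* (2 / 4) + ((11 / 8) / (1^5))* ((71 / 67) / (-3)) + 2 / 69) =45132047 / 480792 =93.87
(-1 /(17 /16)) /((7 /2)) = -32 /119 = -0.27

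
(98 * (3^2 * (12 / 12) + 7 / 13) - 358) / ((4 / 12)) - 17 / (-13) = 22511 / 13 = 1731.62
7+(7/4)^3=791/64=12.36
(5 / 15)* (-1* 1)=-1 / 3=-0.33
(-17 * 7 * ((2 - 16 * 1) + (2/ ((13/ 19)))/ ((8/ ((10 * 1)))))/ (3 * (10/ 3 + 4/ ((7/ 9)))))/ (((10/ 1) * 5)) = 0.97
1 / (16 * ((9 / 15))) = 5 / 48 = 0.10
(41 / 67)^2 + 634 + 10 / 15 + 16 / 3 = 2874641 / 4489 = 640.37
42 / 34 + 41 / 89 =2566 / 1513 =1.70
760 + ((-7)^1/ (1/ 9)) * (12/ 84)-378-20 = 353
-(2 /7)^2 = -4 /49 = -0.08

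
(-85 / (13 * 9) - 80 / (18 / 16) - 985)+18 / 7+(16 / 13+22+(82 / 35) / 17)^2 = -273638260076 / 538472025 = -508.18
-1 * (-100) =100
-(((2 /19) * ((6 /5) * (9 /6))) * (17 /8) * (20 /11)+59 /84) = -25183 /17556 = -1.43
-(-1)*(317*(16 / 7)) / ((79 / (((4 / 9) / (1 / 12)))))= 81152 / 1659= 48.92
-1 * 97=-97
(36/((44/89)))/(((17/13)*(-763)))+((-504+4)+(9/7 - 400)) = -128239866/142681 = -898.79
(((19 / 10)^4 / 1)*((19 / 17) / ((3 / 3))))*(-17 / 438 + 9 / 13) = 9213564379 / 967980000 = 9.52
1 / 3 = 0.33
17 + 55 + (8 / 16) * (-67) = 77 / 2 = 38.50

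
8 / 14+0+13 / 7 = 17 / 7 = 2.43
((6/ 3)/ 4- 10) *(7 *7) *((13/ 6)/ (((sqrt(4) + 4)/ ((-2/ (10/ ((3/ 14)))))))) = 1729/ 240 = 7.20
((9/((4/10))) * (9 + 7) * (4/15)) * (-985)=-94560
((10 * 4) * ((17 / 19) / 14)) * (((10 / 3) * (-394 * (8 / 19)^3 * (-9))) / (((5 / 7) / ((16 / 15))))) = 438960128 / 130321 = 3368.30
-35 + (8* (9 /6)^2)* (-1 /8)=-149 /4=-37.25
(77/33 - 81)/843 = -236/2529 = -0.09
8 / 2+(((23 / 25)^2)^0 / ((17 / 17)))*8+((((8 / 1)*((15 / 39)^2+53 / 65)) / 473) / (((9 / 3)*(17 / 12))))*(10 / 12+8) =22299772 / 1853085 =12.03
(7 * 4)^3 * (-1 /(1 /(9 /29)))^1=-197568 /29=-6812.69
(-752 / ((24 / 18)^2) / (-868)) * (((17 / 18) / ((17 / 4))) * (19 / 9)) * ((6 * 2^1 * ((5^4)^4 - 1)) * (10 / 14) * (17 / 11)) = 7721455891876480 / 16709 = 462113585006.67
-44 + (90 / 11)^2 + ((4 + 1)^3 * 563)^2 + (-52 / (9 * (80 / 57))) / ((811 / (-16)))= 7290113691467713 / 1471965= 4952640648.02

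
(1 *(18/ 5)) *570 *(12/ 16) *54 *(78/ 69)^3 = 120051.87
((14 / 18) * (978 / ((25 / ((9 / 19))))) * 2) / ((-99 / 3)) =-4564 / 5225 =-0.87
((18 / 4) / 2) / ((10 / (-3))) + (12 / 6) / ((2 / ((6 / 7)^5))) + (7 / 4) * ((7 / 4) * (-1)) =-4403213 / 1344560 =-3.27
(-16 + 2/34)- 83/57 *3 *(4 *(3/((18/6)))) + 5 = -28.41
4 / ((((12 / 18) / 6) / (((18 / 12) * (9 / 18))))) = 27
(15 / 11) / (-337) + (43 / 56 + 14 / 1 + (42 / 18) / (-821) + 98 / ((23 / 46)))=107761892759 / 511299096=210.76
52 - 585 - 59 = -592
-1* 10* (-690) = 6900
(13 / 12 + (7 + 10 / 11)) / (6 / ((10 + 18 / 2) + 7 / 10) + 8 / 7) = 1636873 / 263472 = 6.21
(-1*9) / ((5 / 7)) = -63 / 5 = -12.60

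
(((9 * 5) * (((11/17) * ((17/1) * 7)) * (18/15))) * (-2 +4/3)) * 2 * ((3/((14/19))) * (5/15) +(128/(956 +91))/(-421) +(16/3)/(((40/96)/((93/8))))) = -832469.59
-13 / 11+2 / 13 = -1.03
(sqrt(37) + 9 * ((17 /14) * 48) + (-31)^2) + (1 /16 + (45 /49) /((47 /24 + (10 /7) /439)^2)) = sqrt(37) + 3483072896790071 /2344126202992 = 1491.96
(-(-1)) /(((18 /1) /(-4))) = -2 /9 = -0.22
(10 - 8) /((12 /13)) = 2.17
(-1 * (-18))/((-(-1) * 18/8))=8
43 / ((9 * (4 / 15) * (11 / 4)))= 215 / 33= 6.52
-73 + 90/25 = -347/5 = -69.40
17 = 17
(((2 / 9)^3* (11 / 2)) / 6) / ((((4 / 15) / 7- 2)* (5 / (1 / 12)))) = -77 / 901044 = -0.00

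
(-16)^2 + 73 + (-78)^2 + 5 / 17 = 109026 / 17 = 6413.29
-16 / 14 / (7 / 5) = -0.82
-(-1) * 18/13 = 1.38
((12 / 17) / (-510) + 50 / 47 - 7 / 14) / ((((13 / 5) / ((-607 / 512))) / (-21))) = 973832559 / 180816896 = 5.39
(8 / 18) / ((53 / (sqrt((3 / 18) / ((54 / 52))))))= 4*sqrt(13) / 4293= 0.00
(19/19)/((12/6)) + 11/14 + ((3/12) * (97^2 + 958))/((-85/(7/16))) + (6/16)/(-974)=-223551341/18544960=-12.05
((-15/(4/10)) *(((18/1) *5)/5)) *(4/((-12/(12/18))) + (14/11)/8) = 1875/44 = 42.61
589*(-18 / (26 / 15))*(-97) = 7712955 / 13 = 593304.23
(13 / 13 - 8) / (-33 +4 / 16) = 28 / 131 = 0.21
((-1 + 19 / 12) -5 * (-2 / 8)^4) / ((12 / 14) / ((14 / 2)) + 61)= 21217 / 2300160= 0.01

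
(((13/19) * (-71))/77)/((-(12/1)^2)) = 923/210672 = 0.00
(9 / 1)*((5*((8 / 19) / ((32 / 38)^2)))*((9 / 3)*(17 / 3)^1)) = 14535 / 32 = 454.22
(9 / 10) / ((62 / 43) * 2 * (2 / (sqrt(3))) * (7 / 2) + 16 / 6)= -49923 / 2677420 + 251937 * sqrt(3) / 5354840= 0.06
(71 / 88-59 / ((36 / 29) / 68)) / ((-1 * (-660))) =-2559017 / 522720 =-4.90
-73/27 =-2.70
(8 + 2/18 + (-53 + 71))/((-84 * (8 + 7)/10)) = -235/1134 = -0.21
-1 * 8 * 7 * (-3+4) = -56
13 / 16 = 0.81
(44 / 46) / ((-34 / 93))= -1023 / 391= -2.62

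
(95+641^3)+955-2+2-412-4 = 263375355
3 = 3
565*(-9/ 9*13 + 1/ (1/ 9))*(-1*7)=15820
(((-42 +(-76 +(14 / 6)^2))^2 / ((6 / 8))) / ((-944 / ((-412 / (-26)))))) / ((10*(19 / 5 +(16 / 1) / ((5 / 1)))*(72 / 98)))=-739867849 / 134194320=-5.51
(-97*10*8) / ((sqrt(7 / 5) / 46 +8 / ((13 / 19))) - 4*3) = 60326240*sqrt(35) / 168097 +4269241600 / 168097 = 27520.64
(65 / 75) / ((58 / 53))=689 / 870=0.79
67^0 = 1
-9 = -9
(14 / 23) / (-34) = -7 / 391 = -0.02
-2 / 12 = -1 / 6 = -0.17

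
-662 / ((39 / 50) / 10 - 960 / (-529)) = -175099000 / 500631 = -349.76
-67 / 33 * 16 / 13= -1072 / 429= -2.50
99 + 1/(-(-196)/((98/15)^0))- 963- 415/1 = -250683/196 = -1278.99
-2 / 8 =-1 / 4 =-0.25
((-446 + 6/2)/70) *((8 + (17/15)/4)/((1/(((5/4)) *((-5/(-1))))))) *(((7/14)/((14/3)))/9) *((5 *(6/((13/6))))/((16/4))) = -157265/11648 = -13.50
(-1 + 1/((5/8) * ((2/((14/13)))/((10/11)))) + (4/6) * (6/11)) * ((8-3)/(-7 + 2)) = -21/143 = -0.15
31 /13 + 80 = 1071 /13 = 82.38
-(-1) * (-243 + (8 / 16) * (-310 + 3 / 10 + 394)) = -4017 / 20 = -200.85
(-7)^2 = 49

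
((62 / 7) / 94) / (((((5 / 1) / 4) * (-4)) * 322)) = -31 / 529690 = -0.00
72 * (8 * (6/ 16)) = 216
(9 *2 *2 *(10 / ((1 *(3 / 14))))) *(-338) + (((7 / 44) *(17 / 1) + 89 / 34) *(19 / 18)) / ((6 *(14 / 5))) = -214071011215 / 376992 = -567839.67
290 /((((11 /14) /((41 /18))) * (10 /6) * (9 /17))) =952.80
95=95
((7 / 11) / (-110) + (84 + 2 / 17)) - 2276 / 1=-45087139 / 20570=-2191.89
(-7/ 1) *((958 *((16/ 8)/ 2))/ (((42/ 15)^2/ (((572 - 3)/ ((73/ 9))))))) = -61323975/ 1022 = -60003.89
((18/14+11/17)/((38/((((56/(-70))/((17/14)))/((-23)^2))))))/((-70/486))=1944/4420255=0.00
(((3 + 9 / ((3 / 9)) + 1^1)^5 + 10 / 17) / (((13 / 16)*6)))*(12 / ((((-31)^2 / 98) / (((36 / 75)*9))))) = 164837951582976 / 5309525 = 31045705.89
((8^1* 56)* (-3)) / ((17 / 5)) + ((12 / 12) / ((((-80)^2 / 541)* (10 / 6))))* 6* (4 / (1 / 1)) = -26797227 / 68000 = -394.08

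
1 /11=0.09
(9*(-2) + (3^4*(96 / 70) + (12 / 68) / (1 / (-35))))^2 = 2674027521 / 354025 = 7553.22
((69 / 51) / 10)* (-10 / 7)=-23 / 119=-0.19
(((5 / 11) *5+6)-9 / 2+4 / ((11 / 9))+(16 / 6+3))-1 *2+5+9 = 1631 / 66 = 24.71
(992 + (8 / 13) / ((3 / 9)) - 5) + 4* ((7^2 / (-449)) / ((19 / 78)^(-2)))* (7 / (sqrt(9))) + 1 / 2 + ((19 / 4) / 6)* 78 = 8613393251 / 8195148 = 1051.04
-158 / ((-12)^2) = -79 / 72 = -1.10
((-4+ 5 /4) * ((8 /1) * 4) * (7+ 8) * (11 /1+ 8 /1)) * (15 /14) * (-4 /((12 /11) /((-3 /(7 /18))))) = -37243800 /49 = -760077.55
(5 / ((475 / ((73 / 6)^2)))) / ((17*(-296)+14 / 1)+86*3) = -5329 / 16279200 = -0.00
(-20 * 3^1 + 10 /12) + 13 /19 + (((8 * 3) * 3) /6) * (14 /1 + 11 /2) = 20009 /114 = 175.52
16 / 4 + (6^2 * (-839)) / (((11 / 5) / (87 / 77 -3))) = 25679.18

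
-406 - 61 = -467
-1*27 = -27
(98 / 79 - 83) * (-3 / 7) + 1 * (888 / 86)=1078743 / 23779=45.37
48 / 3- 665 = -649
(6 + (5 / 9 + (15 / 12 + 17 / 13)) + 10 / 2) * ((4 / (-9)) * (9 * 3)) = -6605 / 39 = -169.36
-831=-831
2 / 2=1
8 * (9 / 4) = 18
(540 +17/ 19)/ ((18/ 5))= 51385/ 342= 150.25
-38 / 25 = -1.52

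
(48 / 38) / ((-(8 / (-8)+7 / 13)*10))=0.27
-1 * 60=-60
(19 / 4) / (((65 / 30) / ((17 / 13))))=969 / 338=2.87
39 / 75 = 13 / 25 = 0.52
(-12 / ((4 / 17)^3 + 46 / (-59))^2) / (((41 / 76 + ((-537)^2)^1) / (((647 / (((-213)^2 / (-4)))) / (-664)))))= -2065786470861754 / 339619902694546120211565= -0.00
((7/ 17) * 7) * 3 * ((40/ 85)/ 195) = 392/ 18785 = 0.02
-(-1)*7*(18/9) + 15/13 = 197/13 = 15.15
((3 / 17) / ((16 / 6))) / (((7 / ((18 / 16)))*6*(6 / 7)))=9 / 4352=0.00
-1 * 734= -734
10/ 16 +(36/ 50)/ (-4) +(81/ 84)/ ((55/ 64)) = 24133/ 15400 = 1.57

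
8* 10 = 80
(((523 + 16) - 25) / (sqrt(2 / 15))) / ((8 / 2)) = 351.91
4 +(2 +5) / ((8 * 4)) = 135 / 32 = 4.22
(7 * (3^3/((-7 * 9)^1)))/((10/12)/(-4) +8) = -72/187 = -0.39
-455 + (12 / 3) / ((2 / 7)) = -441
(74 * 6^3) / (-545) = -15984 / 545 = -29.33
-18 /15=-6 /5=-1.20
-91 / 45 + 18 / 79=-1.79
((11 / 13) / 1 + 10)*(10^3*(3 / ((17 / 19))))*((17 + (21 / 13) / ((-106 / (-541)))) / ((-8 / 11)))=-384426788625 / 304538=-1262327.82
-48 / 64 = -3 / 4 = -0.75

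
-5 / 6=-0.83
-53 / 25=-2.12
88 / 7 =12.57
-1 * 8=-8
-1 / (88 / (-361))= 361 / 88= 4.10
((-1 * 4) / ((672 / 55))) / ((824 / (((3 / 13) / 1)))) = -55 / 599872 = -0.00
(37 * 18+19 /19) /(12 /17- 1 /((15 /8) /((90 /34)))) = -11339 /12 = -944.92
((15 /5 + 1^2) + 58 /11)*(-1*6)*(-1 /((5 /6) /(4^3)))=235008 /55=4272.87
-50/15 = -3.33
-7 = -7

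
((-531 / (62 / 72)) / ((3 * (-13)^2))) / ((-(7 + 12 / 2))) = 6372 / 68107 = 0.09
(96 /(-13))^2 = 9216 /169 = 54.53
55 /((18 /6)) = 55 /3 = 18.33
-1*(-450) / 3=150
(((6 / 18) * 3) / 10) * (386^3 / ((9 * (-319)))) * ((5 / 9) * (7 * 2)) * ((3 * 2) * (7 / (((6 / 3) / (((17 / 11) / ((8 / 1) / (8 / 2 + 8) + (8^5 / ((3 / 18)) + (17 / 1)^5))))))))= -0.31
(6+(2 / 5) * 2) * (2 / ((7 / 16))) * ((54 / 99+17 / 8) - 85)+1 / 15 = -2559.21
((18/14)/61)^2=81/182329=0.00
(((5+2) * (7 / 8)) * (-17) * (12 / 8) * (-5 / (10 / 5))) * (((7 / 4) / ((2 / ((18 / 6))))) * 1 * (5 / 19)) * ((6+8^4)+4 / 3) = 2691735375 / 2432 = 1106799.09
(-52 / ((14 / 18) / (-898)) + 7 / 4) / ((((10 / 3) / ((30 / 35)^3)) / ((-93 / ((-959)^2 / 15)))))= -37991291895 / 2208154081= -17.21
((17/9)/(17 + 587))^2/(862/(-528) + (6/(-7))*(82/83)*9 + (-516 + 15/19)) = -35092981/1881903568159782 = -0.00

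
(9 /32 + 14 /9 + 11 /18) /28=235 /2688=0.09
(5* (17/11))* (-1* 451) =-3485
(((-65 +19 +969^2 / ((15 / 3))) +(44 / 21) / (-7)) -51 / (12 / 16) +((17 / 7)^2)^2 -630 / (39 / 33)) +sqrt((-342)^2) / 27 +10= 29215723258 / 156065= 187202.28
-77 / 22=-3.50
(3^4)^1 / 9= 9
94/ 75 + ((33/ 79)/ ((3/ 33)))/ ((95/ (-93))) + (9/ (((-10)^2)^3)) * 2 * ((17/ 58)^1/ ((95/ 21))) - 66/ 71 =-193520489734849/ 46358385000000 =-4.17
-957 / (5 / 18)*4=-68904 / 5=-13780.80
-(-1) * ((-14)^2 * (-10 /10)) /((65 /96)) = -18816 /65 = -289.48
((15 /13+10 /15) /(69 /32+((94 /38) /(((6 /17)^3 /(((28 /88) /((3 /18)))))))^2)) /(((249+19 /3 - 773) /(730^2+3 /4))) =-8567660427966288 /52757145229813583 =-0.16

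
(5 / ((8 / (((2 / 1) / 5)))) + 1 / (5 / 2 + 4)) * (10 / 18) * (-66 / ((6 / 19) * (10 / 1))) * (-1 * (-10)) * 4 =-7315 / 39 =-187.56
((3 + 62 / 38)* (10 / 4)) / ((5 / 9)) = 396 / 19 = 20.84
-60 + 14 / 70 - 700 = -3799 / 5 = -759.80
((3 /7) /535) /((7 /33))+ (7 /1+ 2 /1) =236034 /26215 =9.00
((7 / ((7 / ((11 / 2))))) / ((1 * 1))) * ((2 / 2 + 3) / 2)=11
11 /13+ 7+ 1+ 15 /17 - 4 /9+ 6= 30400 /1989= 15.28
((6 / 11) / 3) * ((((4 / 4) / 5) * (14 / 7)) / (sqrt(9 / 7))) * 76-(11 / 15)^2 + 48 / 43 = 5597 / 9675 + 304 * sqrt(7) / 165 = 5.45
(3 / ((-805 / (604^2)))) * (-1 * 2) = 2188896 / 805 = 2719.13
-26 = -26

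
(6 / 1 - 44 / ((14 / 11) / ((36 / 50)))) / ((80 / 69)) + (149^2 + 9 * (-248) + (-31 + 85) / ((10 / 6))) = 139895743 / 7000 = 19985.11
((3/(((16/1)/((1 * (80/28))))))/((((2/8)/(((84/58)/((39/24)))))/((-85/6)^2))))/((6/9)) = 216750/377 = 574.93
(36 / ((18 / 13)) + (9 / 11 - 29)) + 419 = 4585 / 11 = 416.82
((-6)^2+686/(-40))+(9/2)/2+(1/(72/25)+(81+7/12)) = 103.03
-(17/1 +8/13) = -229/13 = -17.62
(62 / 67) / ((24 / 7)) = 217 / 804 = 0.27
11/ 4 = 2.75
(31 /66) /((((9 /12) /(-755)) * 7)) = -46810 /693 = -67.55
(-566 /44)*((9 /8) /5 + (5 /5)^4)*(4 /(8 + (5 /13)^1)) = -180271 /23980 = -7.52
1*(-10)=-10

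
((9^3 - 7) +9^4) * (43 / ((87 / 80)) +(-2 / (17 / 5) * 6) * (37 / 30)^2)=248871.78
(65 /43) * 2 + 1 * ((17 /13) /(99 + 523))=3.03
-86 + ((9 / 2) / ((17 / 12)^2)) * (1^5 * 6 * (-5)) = -153.27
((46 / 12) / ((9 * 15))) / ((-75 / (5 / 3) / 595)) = -2737 / 7290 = -0.38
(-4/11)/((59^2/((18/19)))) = -72/727529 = -0.00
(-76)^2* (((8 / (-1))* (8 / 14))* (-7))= 184832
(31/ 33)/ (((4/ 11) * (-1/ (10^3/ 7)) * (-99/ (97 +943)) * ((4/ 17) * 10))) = 3425500/ 2079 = 1647.67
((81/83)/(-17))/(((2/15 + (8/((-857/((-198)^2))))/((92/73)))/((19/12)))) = 7982955/25492266088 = 0.00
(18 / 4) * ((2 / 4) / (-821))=-9 / 3284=-0.00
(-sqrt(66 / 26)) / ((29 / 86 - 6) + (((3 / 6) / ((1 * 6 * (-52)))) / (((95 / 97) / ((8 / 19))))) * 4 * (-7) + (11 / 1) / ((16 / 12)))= -931380 * sqrt(429) / 31559351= -0.61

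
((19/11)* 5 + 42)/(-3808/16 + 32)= -557/2266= -0.25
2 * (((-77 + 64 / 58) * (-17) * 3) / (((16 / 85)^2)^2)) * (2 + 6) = 5859572356875 / 118784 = 49329643.36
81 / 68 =1.19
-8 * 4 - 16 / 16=-33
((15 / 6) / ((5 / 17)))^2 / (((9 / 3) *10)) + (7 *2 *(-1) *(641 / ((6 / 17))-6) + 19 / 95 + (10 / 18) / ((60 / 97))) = -27365933 / 1080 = -25338.83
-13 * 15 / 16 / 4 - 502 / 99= -51433 / 6336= -8.12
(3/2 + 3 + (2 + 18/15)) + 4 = 117/10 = 11.70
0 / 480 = 0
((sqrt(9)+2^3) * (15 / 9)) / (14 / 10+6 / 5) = 7.05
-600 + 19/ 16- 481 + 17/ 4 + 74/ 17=-291369/ 272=-1071.21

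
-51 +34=-17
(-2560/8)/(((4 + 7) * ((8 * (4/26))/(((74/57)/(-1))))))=19240/627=30.69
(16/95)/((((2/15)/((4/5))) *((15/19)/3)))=96/25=3.84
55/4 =13.75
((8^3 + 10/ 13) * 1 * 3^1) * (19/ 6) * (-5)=-316635/ 13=-24356.54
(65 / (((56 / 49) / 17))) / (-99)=-7735 / 792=-9.77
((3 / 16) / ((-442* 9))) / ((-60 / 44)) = 0.00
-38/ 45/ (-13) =38/ 585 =0.06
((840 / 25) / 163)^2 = 0.04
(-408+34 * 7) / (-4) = 85 / 2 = 42.50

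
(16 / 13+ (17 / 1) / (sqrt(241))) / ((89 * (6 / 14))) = 119 * sqrt(241) / 64347+ 112 / 3471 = 0.06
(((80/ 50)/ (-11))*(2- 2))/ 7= 0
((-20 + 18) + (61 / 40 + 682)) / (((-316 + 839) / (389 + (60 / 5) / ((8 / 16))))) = 11258793 / 20920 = 538.18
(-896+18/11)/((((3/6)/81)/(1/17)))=-1593756/187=-8522.76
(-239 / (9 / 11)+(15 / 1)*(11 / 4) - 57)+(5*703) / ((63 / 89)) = 391253 / 84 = 4657.77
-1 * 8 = -8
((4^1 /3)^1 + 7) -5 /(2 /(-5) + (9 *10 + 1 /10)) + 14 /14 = 2774 /299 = 9.28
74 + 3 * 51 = 227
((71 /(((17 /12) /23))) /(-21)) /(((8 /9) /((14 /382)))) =-14697 /6494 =-2.26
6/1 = 6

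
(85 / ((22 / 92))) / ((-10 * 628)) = -391 / 6908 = -0.06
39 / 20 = 1.95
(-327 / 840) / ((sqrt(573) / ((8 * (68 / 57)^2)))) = -504016 * sqrt(573) / 65158695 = -0.19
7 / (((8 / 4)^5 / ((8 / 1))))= 7 / 4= 1.75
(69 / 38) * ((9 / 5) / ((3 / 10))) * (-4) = -828 / 19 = -43.58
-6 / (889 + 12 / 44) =-33 / 4891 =-0.01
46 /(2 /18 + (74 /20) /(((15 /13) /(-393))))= -20700 /567049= -0.04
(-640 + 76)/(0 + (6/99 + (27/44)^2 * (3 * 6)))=-82.47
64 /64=1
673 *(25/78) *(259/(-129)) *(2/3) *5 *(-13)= 21788375/1161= 18766.90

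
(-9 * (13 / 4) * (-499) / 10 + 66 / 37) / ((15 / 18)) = 1753.63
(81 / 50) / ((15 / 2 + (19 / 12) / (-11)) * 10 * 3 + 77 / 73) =21681 / 2967575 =0.01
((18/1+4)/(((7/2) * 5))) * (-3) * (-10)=264/7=37.71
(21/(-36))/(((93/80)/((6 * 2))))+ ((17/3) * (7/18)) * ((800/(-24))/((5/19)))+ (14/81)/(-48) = -17184937/60264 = -285.16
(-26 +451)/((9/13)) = 5525/9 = 613.89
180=180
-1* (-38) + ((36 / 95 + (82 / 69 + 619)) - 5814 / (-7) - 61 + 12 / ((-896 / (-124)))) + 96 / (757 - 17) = 19421241547 / 13581960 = 1429.93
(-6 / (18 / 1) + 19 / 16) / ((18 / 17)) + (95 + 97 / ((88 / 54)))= 1476251 / 9504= 155.33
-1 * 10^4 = -10000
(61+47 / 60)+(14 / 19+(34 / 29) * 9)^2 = 3446752907 / 18216060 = 189.22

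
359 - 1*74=285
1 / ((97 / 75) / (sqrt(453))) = 75 * sqrt(453) / 97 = 16.46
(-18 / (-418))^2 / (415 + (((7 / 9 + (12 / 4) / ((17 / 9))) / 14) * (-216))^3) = -136497879 / 3550103324202919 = -0.00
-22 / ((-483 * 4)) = 0.01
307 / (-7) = -307 / 7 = -43.86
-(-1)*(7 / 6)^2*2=49 / 18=2.72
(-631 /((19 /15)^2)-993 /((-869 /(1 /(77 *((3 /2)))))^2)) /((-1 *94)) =1907015115654289 /455803140823338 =4.18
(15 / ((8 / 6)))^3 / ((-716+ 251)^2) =405 / 61504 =0.01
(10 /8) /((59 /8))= 0.17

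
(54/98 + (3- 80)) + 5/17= -63437/833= -76.15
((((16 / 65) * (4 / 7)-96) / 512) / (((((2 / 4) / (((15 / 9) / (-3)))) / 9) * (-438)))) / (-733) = 1363 / 233727312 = 0.00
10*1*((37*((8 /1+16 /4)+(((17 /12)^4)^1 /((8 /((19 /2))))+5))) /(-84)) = -95.95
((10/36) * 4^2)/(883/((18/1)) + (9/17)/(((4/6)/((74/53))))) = 0.09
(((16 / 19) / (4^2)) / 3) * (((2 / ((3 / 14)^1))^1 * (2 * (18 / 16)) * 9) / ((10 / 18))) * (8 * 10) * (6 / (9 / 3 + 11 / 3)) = 40824 / 95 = 429.73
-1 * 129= -129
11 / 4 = 2.75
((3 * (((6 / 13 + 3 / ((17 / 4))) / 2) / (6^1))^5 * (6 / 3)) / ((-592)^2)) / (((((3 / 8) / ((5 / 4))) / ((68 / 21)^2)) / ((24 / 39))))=735042215 / 229070359938380688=0.00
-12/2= -6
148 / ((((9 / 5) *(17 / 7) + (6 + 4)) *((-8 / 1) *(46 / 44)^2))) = -313390 / 266087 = -1.18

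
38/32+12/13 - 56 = -53.89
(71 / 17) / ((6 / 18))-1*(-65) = 1318 / 17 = 77.53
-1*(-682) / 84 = 341 / 42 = 8.12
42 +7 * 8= 98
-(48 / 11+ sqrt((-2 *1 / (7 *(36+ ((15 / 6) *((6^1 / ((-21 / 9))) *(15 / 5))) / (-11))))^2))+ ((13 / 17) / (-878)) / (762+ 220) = -120516056941 / 27570441492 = -4.37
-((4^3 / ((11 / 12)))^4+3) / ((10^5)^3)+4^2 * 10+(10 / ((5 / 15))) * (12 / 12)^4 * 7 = 5417169999652107605101 / 14641000000000000000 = 370.00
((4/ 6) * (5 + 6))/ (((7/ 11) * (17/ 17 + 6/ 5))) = 110/ 21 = 5.24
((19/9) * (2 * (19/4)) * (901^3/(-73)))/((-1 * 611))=264047205061/802854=328885.71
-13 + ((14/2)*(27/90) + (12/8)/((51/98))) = -1363/170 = -8.02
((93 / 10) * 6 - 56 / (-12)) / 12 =907 / 180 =5.04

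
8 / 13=0.62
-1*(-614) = 614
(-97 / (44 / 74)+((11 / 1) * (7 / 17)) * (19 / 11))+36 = -44623 / 374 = -119.31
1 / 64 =0.02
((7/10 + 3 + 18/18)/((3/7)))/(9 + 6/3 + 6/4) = 329/375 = 0.88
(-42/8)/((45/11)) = -77/60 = -1.28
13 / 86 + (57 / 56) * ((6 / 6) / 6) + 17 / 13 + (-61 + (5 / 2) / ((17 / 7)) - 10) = -72738947 / 1064336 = -68.34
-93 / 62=-3 / 2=-1.50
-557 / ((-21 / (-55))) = -30635 / 21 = -1458.81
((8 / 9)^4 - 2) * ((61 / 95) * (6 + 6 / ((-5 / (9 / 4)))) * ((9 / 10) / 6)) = -3028223 / 6925500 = -0.44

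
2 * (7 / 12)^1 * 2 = 7 / 3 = 2.33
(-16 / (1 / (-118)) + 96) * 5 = 9920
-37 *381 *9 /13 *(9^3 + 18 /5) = -464735799 /65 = -7149781.52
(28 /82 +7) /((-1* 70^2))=-43 /28700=-0.00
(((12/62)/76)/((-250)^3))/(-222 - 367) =3/10841281250000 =0.00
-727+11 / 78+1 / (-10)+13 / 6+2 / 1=-93963 / 130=-722.79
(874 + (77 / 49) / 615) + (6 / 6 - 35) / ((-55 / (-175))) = 36265441 / 47355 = 765.82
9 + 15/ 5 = 12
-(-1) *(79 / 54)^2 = 6241 / 2916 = 2.14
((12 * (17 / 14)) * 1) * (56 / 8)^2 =714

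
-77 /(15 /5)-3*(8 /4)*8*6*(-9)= 2566.33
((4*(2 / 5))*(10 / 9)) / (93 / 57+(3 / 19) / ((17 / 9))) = 2584 / 2493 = 1.04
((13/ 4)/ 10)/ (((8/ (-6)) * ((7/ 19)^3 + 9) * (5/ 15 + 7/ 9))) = -2407509/ 99318400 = -0.02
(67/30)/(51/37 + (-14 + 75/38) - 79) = -47101/1890675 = -0.02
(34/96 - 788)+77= -34111/48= -710.65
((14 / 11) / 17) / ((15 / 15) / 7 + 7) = 49 / 4675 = 0.01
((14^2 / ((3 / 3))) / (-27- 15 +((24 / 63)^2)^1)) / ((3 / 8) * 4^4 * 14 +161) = -6174 / 1984235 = -0.00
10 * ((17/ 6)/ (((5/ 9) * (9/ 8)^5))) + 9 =734203/ 19683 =37.30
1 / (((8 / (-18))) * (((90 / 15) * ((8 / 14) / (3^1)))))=-63 / 32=-1.97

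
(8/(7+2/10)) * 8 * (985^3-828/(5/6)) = 76453650512/9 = 8494850056.89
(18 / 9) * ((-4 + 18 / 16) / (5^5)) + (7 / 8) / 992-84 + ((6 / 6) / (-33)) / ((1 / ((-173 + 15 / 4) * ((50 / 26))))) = -788767991753 / 10639200000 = -74.14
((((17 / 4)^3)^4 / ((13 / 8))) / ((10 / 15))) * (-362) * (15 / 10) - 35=-949091626355688989 / 54525952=-17406236691.76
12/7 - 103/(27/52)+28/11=-403556/2079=-194.11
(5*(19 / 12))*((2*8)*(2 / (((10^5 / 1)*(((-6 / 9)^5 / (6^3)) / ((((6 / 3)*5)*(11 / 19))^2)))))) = -264627 / 1900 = -139.28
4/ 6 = 2/ 3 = 0.67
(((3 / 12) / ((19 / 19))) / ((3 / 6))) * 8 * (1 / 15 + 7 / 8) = 113 / 30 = 3.77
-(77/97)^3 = -456533/912673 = -0.50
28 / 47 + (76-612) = -25164 / 47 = -535.40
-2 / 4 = -1 / 2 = -0.50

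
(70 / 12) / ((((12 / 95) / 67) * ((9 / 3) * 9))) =222775 / 1944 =114.60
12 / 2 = 6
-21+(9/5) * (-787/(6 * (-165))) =-10763/550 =-19.57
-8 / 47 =-0.17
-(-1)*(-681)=-681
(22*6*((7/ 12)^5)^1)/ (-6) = -184877/ 124416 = -1.49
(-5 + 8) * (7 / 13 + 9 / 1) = 28.62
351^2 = 123201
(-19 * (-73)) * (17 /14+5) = 120669 /14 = 8619.21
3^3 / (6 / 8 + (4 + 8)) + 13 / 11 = 617 / 187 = 3.30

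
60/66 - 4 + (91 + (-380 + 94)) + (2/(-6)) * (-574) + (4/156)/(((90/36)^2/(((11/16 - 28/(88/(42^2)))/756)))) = -219263063/32432400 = -6.76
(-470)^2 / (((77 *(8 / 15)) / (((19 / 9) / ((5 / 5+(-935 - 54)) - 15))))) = -5246375 / 463386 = -11.32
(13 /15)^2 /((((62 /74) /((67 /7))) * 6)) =1.43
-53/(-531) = 53/531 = 0.10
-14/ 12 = -7/ 6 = -1.17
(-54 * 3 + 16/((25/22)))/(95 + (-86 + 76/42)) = -77658/5675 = -13.68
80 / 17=4.71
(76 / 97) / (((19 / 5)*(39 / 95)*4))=0.13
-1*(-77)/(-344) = -77/344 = -0.22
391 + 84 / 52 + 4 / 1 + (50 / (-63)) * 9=35442 / 91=389.47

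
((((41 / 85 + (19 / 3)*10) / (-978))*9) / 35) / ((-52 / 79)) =1285567 / 50432200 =0.03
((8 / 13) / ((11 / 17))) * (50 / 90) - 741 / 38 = -18.97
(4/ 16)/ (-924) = -1/ 3696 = -0.00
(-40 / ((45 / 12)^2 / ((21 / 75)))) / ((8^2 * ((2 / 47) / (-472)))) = 155288 / 1125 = 138.03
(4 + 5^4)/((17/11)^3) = 49247/289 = 170.40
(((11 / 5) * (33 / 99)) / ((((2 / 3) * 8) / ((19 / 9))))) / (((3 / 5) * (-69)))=-0.01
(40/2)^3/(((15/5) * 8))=1000/3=333.33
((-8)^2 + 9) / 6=73 / 6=12.17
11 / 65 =0.17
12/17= 0.71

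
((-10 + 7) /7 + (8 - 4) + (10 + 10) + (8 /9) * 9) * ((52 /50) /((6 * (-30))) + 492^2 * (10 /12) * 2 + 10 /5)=200611531627 /15750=12737240.10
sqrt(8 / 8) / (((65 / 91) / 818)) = 5726 / 5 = 1145.20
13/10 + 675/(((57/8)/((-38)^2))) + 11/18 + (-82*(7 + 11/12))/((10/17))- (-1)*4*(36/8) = 24428939/180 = 135716.33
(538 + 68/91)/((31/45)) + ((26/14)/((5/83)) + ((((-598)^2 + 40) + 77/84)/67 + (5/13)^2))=906815890759/147425460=6151.01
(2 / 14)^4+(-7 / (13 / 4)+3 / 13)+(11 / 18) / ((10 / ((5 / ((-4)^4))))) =-552727249 / 287659008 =-1.92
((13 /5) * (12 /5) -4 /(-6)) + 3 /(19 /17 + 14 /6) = 102643 /13200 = 7.78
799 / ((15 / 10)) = 1598 / 3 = 532.67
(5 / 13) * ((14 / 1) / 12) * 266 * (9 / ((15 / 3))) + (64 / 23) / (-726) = 23318341 / 108537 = 214.84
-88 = -88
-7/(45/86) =-602/45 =-13.38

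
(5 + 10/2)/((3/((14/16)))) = 2.92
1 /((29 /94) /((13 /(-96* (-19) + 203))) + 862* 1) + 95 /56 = 105722397 /62280232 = 1.70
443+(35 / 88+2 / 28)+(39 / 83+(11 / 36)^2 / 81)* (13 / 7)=298111060603 / 670901616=444.34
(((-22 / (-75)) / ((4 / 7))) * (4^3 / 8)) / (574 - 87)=308 / 36525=0.01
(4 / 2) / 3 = 2 / 3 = 0.67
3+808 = 811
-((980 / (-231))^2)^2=-384160000 / 1185921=-323.93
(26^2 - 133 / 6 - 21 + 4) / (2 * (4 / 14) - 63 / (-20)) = 267470 / 1563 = 171.13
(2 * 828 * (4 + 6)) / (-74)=-8280 / 37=-223.78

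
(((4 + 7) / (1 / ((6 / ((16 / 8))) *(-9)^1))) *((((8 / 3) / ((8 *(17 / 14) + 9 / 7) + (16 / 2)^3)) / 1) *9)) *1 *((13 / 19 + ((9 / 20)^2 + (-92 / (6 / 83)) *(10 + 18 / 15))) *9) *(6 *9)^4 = 3693044355333934392 / 248425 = 14865832163968.74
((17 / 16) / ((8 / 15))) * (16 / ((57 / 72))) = 765 / 19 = 40.26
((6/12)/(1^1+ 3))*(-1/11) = -1/88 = -0.01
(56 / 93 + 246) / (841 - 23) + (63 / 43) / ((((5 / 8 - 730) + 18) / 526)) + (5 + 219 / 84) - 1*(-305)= 3870021378397 / 12410864508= 311.83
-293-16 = -309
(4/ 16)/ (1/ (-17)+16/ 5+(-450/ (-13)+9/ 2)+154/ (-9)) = 9945/ 1000286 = 0.01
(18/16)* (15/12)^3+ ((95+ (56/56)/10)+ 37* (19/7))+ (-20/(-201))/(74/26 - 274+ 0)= 100418976859/507870720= 197.73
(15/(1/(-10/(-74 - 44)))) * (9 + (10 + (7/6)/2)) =5875/236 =24.89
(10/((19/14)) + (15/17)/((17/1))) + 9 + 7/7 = 95655/5491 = 17.42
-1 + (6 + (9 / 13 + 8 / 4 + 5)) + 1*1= 13.69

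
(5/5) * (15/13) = 15/13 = 1.15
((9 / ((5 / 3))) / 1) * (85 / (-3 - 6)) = -51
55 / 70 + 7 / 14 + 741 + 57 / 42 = 10411 / 14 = 743.64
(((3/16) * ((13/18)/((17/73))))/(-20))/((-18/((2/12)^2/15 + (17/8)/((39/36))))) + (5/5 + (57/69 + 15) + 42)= 429277004057/7296998400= 58.83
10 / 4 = 5 / 2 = 2.50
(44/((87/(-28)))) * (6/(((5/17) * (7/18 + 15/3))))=-753984/14065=-53.61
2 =2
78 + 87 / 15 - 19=324 / 5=64.80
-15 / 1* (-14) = 210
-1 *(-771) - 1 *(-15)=786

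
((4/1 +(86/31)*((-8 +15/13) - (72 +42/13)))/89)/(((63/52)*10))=-12020/57939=-0.21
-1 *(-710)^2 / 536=-940.49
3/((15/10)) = 2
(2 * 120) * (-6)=-1440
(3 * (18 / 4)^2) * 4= 243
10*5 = 50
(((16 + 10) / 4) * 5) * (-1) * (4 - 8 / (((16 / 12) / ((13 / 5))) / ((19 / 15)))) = 2561 / 5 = 512.20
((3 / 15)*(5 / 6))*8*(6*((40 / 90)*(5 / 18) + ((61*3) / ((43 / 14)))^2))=4253518832 / 149769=28400.53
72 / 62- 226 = -6970 / 31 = -224.84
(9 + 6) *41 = 615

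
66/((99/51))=34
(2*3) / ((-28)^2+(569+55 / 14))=84 / 18997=0.00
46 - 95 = -49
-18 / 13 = -1.38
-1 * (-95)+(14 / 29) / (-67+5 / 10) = 52341 / 551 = 94.99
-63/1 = -63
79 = 79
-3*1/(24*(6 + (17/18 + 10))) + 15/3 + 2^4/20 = 7067/1220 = 5.79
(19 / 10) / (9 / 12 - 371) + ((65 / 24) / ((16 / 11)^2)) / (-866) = -0.01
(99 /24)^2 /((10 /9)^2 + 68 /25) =200475 /46592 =4.30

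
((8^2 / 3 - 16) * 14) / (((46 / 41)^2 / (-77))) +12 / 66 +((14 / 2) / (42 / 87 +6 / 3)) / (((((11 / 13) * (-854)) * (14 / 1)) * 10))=-32682929177993 / 7155973440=-4567.22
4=4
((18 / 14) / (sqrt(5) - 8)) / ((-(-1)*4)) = -18 / 413 - 9*sqrt(5) / 1652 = -0.06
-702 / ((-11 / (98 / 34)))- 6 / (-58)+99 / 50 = 50442027 / 271150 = 186.03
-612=-612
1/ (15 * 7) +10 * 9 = 9451/ 105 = 90.01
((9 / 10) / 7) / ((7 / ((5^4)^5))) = 171661376953125 / 98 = 1751646703603.32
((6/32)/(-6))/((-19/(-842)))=-421/304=-1.38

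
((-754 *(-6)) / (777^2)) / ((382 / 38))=28652 / 38437413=0.00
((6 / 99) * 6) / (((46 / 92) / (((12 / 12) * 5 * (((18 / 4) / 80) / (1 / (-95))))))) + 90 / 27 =-2125 / 132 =-16.10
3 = 3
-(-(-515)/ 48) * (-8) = 515/ 6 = 85.83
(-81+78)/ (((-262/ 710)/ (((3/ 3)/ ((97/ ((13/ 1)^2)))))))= 179985/ 12707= 14.16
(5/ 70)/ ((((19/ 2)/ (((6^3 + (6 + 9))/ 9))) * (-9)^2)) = 11/ 4617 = 0.00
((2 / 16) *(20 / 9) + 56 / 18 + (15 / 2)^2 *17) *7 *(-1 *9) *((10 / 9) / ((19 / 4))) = -2418290 / 171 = -14142.05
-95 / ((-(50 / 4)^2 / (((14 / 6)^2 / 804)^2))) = 45619 / 1636240500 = 0.00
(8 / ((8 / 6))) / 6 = 1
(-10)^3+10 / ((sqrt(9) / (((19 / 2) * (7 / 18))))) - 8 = -53767 / 54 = -995.69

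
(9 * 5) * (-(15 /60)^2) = -45 /16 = -2.81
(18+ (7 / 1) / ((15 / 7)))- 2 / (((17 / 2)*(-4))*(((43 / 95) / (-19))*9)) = 690542 / 32895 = 20.99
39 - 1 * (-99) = 138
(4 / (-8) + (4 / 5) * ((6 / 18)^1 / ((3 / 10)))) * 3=7 / 6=1.17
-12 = -12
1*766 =766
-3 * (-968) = 2904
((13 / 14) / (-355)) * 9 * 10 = -117 / 497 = -0.24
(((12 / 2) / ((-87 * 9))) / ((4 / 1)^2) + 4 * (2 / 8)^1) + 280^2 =163701287 / 2088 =78401.00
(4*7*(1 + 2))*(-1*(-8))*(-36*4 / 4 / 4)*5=-30240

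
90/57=30/19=1.58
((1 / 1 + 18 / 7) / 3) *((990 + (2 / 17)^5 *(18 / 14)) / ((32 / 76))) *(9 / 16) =7010721624825 / 4452671552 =1574.50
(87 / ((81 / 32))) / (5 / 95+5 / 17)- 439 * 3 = -230179 / 189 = -1217.88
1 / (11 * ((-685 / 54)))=-54 / 7535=-0.01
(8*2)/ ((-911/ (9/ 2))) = -72/ 911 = -0.08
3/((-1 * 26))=-3/26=-0.12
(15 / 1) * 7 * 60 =6300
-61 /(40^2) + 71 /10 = 11299 /1600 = 7.06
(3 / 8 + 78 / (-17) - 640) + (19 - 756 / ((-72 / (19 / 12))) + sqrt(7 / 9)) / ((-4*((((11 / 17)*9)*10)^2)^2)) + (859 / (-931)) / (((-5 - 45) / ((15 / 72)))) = -20894171347928444873 / 32433819840576000 - 83521*sqrt(7) / 11527152120000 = -644.21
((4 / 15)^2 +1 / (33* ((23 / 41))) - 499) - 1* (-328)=-9727052 / 56925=-170.87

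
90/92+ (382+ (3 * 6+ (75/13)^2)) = 3375955/7774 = 434.26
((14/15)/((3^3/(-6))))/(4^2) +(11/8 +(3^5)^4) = 3765727154551/1080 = 3486784402.36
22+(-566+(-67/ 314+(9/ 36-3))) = -343493/ 628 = -546.96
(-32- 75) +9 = -98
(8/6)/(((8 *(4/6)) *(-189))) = -1/756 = -0.00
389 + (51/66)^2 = 188565/484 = 389.60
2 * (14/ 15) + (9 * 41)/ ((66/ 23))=43051/ 330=130.46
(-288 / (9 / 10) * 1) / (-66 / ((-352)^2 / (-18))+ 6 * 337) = -901120 / 5693979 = -0.16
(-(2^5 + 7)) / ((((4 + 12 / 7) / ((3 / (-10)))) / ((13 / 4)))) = 10647 / 1600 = 6.65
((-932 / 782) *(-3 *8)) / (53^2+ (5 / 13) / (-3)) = 218088 / 21416243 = 0.01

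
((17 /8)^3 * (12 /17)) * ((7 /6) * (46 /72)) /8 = 46529 /73728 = 0.63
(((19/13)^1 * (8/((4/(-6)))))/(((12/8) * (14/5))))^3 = -54872000/753571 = -72.82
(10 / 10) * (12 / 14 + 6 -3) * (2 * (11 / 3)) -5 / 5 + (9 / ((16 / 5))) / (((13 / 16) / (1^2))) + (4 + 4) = 3526 / 91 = 38.75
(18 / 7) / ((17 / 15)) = 270 / 119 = 2.27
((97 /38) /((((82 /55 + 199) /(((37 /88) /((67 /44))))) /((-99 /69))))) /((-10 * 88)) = 118437 /20663010112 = 0.00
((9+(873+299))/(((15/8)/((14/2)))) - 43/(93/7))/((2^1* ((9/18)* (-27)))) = -2048711/12555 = -163.18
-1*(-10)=10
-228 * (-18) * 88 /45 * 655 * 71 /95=19643712 /5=3928742.40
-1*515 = -515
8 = 8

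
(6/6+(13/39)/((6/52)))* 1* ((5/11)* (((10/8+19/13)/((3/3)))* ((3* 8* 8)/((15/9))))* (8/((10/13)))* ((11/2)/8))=3948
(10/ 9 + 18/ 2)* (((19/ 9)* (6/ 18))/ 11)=1729/ 2673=0.65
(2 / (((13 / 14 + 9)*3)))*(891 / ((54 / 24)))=3696 / 139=26.59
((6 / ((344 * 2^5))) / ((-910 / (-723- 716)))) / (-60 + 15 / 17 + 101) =0.00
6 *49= 294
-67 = -67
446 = 446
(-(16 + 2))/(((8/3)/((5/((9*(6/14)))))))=-35/4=-8.75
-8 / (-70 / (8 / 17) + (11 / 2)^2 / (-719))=11504 / 213963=0.05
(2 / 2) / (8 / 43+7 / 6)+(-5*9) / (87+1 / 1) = 6999 / 30712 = 0.23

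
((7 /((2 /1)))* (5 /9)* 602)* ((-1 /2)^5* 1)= -10535 /288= -36.58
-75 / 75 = -1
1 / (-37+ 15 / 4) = -4 / 133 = -0.03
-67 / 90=-0.74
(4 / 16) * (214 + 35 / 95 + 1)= 1023 / 19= 53.84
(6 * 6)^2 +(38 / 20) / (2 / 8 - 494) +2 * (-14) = 12521462 / 9875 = 1268.00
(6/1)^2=36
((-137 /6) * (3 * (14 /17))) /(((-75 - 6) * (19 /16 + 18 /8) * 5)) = 15344 /378675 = 0.04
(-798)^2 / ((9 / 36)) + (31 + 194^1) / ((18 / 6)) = 2547291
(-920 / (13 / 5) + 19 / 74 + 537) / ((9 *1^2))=176441 / 8658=20.38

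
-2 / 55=-0.04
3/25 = 0.12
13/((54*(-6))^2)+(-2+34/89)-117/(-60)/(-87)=-2222095423/1354715280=-1.64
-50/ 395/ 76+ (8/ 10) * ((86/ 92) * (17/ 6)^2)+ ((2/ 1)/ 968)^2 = 6.00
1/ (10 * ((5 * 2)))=1/ 100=0.01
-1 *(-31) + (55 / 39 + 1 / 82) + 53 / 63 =2233925 / 67158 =33.26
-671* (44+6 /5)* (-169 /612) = 8375.22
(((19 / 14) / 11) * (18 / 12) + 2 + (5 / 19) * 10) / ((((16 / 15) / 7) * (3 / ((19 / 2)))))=140935 / 1408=100.10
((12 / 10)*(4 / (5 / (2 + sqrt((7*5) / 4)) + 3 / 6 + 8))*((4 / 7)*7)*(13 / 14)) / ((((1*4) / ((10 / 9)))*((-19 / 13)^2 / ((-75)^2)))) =1371.53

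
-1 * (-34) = 34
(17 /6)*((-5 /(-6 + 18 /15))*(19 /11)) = 8075 /1584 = 5.10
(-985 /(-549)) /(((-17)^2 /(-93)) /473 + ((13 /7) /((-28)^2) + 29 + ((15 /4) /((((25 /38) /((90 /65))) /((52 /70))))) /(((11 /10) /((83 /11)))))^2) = 14474558792397088000 /38653359706349238516537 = 0.00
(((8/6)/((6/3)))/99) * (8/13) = 16/3861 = 0.00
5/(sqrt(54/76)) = 5* sqrt(114)/9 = 5.93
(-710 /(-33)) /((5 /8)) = 1136 /33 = 34.42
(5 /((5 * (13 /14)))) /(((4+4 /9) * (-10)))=-63 /2600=-0.02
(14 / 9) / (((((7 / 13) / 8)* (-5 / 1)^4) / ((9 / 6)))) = 104 / 1875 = 0.06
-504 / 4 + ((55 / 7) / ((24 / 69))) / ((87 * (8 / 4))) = -1226479 / 9744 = -125.87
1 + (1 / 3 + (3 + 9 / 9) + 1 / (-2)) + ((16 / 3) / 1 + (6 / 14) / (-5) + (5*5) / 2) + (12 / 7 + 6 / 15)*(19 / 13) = 35041 / 1365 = 25.67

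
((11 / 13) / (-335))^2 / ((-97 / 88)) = -10648 / 1839704425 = -0.00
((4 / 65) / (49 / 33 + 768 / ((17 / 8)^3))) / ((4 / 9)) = 1459161 / 859096225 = 0.00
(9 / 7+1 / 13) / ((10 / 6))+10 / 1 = 4922 / 455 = 10.82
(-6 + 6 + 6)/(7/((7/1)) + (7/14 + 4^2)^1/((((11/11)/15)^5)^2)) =12/19029462890627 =0.00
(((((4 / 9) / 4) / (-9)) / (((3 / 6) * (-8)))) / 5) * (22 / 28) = 11 / 22680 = 0.00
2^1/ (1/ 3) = 6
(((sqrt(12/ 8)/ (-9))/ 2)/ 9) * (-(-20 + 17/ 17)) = -19 * sqrt(6)/ 324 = -0.14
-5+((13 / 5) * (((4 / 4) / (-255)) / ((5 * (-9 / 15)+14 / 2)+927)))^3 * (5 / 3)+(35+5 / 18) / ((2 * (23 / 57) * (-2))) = -4959116317975399857373 / 184649727320230725000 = -26.86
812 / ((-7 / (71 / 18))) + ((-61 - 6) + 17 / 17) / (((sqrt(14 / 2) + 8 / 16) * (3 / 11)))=-11870 / 27 - 968 * sqrt(7) / 27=-534.48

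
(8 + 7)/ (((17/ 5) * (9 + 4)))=75/ 221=0.34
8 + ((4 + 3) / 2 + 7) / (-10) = 139 / 20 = 6.95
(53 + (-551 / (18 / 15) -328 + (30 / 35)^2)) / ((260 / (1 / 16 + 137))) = -157624799 / 407680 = -386.64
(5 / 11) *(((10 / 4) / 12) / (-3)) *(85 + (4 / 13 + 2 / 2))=-425 / 156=-2.72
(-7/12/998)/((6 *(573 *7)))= -1/41173488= -0.00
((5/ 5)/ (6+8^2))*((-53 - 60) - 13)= -9/ 5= -1.80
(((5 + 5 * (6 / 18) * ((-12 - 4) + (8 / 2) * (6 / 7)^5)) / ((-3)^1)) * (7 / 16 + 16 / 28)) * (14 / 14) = 6.25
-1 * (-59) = 59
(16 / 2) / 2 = 4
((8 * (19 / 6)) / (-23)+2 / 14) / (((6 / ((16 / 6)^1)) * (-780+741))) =1852 / 169533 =0.01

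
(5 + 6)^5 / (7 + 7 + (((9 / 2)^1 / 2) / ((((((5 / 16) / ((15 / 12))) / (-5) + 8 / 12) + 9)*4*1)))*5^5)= 371705708 / 454187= 818.40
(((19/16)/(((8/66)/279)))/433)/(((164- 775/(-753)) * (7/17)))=203574303/2191437248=0.09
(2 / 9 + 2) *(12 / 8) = 10 / 3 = 3.33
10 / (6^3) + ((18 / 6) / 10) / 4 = 131 / 1080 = 0.12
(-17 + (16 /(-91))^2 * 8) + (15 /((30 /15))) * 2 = -14514 /8281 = -1.75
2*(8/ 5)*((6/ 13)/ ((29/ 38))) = 3648/ 1885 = 1.94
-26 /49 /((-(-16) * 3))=-0.01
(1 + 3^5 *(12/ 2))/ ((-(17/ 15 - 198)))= 21885/ 2953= 7.41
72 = 72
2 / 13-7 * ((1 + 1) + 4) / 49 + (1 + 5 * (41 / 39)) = 1516 / 273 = 5.55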